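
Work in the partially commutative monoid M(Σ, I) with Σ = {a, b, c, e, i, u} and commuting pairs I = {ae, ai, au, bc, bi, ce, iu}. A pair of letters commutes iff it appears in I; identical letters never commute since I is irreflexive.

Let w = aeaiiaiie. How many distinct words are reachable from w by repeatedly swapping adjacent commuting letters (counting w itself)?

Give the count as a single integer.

0(a) covers ∅
1(e) covers ∅
2(a) covers 0:a
3(i) covers 1:e
4(i) covers 3:i
5(a) covers 2:a
6(i) covers 4:i
7(i) covers 6:i
8(e) covers 7:i
floor of heap: 0:a, 1:e
completions by unplaced set U, small U first (add the entries for U minus each lowest piece of U):
  |U|=1: {5}:1  {8}:1
  |U|=2: {2,5}:1  {5,8}:2  {7,8}:1
  |U|=3: {0,2,5}:1  {2,5,8}:3  {5,7,8}:3  {6,7,8}:1
  |U|=4: {0,2,5,8}:4  {2,5,7,8}:6  {4,6,7,8}:1  {5,6,7,8}:4
  |U|=5: {0,2,5,7,8}:10  {2,5,6,7,8}:10  {3,4,6,7,8}:1  {4,5,6,7,8}:5
  |U|=6: {0,2,5,6,7,8}:20  {1,3,4,6,7,8}:1  {2,4,5,6,7,8}:15  {3,4,5,6,7,8}:6
  |U|=7: {0,2,4,5,6,7,8}:35  {1,3,4,5,6,7,8}:7  {2,3,4,5,6,7,8}:21
  start at 0(a): 28
  start at 1(e): 56
sum over floor = 84

84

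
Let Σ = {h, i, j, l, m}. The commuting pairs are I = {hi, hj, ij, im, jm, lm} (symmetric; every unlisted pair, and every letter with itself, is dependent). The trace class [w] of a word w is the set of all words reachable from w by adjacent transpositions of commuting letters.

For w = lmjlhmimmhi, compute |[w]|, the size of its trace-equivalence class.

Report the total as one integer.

0(l) covers ∅
1(m) covers ∅
2(j) covers 0:l
3(l) covers 2:j
4(h) covers 1:m, 3:l
5(m) covers 4:h
6(i) covers 3:l
7(m) covers 5:m
8(m) covers 7:m
9(h) covers 8:m
10(i) covers 6:i
floor of heap: 0:l, 1:m
completions by unplaced set U, small U first (add the entries for U minus each lowest piece of U):
  |U|=1: {9}:1  {10}:1
  |U|=2: {6,10}:1  {8,9}:1  {9,10}:2
  |U|=3: {6,9,10}:3  {7,8,9}:1  {8,9,10}:3
  |U|=4: {5,7,8,9}:1  {6,8,9,10}:6  {7,8,9,10}:4
  |U|=5: {4,5,7,8,9}:1  {5,7,8,9,10}:5  {6,7,8,9,10}:10
  |U|=6: {1,4,5,7,8,9}:1  {4,5,7,8,9,10}:6  {5,6,7,8,9,10}:15
  |U|=7: {1,4,5,7,8,9,10}:7  {4,5,6,7,8,9,10}:21
  |U|=8: {1,4,5,6,7,8,9,10}:28  {3,4,5,6,7,8,9,10}:21
  |U|=9: {1,3,4,5,6,7,8,9,10}:49  {2,3,4,5,6,7,8,9,10}:21
  start at 0(l): 70
  start at 1(m): 21
sum over floor = 91

91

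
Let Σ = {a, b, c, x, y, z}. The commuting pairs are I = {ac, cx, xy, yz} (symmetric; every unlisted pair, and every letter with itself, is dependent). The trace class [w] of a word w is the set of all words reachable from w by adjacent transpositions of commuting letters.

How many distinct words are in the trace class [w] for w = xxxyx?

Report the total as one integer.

5

drop 0:x onto floor
drop 1:x onto {0:x}
drop 2:x onto {1:x}
drop 3:y onto floor
drop 4:x onto {2:x}
ground layer = {0:x, 3:y}
drop-orders for the pieces not yet dropped (sum over which currently-grounded one goes next):
  1 to go: {3} 1  {4} 1
  2 to go: {2,4} 1  {3,4} 2
  3 to go: {1,2,4} 1  {2,3,4} 3
  if 0:x drops first: 4 orders
  if 3:y drops first: 1 orders
heap linearizations: 5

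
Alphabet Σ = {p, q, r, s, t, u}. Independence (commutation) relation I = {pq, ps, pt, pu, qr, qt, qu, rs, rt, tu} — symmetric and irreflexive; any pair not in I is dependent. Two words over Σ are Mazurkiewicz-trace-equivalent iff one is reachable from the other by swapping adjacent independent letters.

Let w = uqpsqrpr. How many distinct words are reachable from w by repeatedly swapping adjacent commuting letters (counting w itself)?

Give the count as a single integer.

drop 0:u onto floor
drop 1:q onto floor
drop 2:p onto floor
drop 3:s onto {0:u, 1:q}
drop 4:q onto {3:s}
drop 5:r onto {0:u, 2:p}
drop 6:p onto {5:r}
drop 7:r onto {6:p}
ground layer = {0:u, 1:q, 2:p}
drop-orders for the pieces not yet dropped (sum over which currently-grounded one goes next):
  1 to go: {4} 1  {7} 1
  2 to go: {3,4} 1  {4,7} 2  {6,7} 1
  3 to go: {1,3,4} 1  {3,4,7} 3  {4,6,7} 3  {5,6,7} 1
  4 to go: {1,3,4,7} 4  {2,5,6,7} 1  {3,4,6,7} 6  {4,5,6,7} 4
  5 to go: {1,3,4,6,7} 10  {2,4,5,6,7} 5  {3,4,5,6,7} 10
  6 to go: {0,3,4,5,6,7} 10  {1,3,4,5,6,7} 20  {2,3,4,5,6,7} 15
  if 0:u drops first: 35 orders
  if 1:q drops first: 25 orders
  if 2:p drops first: 30 orders
heap linearizations: 90

90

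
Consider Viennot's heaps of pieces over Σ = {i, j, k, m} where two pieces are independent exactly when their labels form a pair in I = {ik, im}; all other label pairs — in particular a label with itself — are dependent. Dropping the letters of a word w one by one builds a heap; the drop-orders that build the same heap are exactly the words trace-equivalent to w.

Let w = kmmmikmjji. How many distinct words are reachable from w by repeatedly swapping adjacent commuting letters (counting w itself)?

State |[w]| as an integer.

#0=k has no predecessor
#1=m depends on [0:k]
#2=m depends on [1:m]
#3=m depends on [2:m]
#4=i has no predecessor
#5=k depends on [3:m]
#6=m depends on [5:k]
#7=j depends on [4:i, 6:m]
#8=j depends on [7:j]
#9=i depends on [8:j]
sources: [0:k, 4:i]
N(rest) = Σ N(rest − s) over sources s of rest; N(one piece) = 1:
  size 1 → [9]=1
  size 2 → [8,9]=1
  size 3 → [7,8,9]=1
  size 4 → [4,7,8,9]=1  [6,7,8,9]=1
  size 5 → [4,6,7,8,9]=2  [5,6,7,8,9]=1
  size 6 → [3,5,6,7,8,9]=1  [4,5,6,7,8,9]=3
  size 7 → [2,3,5,6,7,8,9]=1  [3,4,5,6,7,8,9]=4
  size 8 → [1,2,3,5,6,7,8,9]=1  [2,3,4,5,6,7,8,9]=5
  first=0(k) contributes 6
  first=4(i) contributes 1
|[w]| = 7

7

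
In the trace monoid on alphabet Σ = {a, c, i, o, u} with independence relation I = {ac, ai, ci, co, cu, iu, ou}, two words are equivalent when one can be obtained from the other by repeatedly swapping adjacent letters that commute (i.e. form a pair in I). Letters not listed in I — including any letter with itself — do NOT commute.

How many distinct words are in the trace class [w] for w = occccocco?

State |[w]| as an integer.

84

drop 0:o onto floor
drop 1:c onto floor
drop 2:c onto {1:c}
drop 3:c onto {2:c}
drop 4:c onto {3:c}
drop 5:o onto {0:o}
drop 6:c onto {4:c}
drop 7:c onto {6:c}
drop 8:o onto {5:o}
ground layer = {0:o, 1:c}
drop-orders for the pieces not yet dropped (sum over which currently-grounded one goes next):
  1 to go: {7} 1  {8} 1
  2 to go: {5,8} 1  {6,7} 1  {7,8} 2
  3 to go: {0,5,8} 1  {4,6,7} 1  {5,7,8} 3  {6,7,8} 3
  4 to go: {0,5,7,8} 4  {3,4,6,7} 1  {4,6,7,8} 4  {5,6,7,8} 6
  5 to go: {0,5,6,7,8} 10  {2,3,4,6,7} 1  {3,4,6,7,8} 5  {4,5,6,7,8} 10
  6 to go: {0,4,5,6,7,8} 20  {1,2,3,4,6,7} 1  {2,3,4,6,7,8} 6  {3,4,5,6,7,8} 15
  7 to go: {0,3,4,5,6,7,8} 35  {1,2,3,4,6,7,8} 7  {2,3,4,5,6,7,8} 21
  if 0:o drops first: 28 orders
  if 1:c drops first: 56 orders
heap linearizations: 84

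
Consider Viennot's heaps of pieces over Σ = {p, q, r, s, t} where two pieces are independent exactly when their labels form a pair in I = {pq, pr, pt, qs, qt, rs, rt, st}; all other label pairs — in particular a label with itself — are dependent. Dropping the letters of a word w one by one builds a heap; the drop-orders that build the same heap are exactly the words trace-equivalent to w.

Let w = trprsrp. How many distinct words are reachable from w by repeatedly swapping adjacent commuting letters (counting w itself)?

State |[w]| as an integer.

0(t) covers ∅
1(r) covers ∅
2(p) covers ∅
3(r) covers 1:r
4(s) covers 2:p
5(r) covers 3:r
6(p) covers 4:s
floor of heap: 0:t, 1:r, 2:p
completions by unplaced set U, small U first (add the entries for U minus each lowest piece of U):
  |U|=1: {0}:1  {5}:1  {6}:1
  |U|=2: {0,5}:2  {0,6}:2  {3,5}:1  {4,6}:1  {5,6}:2
  |U|=3: {0,3,5}:3  {0,4,6}:3  {0,5,6}:6  {1,3,5}:1  {2,4,6}:1  {3,5,6}:3  {4,5,6}:3
  |U|=4: {0,1,3,5}:4  {0,2,4,6}:4  {0,3,5,6}:12  {0,4,5,6}:12  {1,3,5,6}:4  {2,4,5,6}:4  {3,4,5,6}:6
  |U|=5: {0,1,3,5,6}:20  {0,2,4,5,6}:20  {0,3,4,5,6}:30  {1,3,4,5,6}:10  {2,3,4,5,6}:10
  start at 0(t): 20
  start at 1(r): 60
  start at 2(p): 60
sum over floor = 140

140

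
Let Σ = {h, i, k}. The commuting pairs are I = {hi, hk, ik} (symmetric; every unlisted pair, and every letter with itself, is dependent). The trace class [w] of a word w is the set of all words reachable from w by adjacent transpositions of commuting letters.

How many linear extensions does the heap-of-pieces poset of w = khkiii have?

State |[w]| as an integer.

60

drop 0:k onto floor
drop 1:h onto floor
drop 2:k onto {0:k}
drop 3:i onto floor
drop 4:i onto {3:i}
drop 5:i onto {4:i}
ground layer = {0:k, 1:h, 3:i}
drop-orders for the pieces not yet dropped (sum over which currently-grounded one goes next):
  1 to go: {1} 1  {2} 1  {5} 1
  2 to go: {0,2} 1  {1,2} 2  {1,5} 2  {2,5} 2  {4,5} 1
  3 to go: {0,1,2} 3  {0,2,5} 3  {1,2,5} 6  {1,4,5} 3  {2,4,5} 3  {3,4,5} 1
  4 to go: {0,1,2,5} 12  {0,2,4,5} 6  {1,2,4,5} 12  {1,3,4,5} 4  {2,3,4,5} 4
  if 0:k drops first: 20 orders
  if 1:h drops first: 10 orders
  if 3:i drops first: 30 orders
heap linearizations: 60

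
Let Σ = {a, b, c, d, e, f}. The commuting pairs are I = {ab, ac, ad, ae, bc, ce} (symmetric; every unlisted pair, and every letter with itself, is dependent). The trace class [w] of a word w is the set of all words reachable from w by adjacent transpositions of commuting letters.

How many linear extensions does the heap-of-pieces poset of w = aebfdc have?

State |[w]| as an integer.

3

#0=a has no predecessor
#1=e has no predecessor
#2=b depends on [1:e]
#3=f depends on [0:a, 2:b]
#4=d depends on [3:f]
#5=c depends on [4:d]
sources: [0:a, 1:e]
N(rest) = Σ N(rest − s) over sources s of rest; N(one piece) = 1:
  size 1 → [5]=1
  size 2 → [4,5]=1
  size 3 → [3,4,5]=1
  size 4 → [0,3,4,5]=1  [2,3,4,5]=1
  first=0(a) contributes 1
  first=1(e) contributes 2
|[w]| = 3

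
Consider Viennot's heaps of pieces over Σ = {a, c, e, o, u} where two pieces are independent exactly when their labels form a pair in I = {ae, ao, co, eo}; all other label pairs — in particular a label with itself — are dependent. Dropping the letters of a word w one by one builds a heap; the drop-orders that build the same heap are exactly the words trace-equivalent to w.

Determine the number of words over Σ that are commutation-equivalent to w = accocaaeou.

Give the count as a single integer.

108

#0=a has no predecessor
#1=c depends on [0:a]
#2=c depends on [1:c]
#3=o has no predecessor
#4=c depends on [2:c]
#5=a depends on [4:c]
#6=a depends on [5:a]
#7=e depends on [4:c]
#8=o depends on [3:o]
#9=u depends on [6:a, 7:e, 8:o]
sources: [0:a, 3:o]
N(rest) = Σ N(rest − s) over sources s of rest; N(one piece) = 1:
  size 1 → [9]=1
  size 2 → [6,9]=1  [7,9]=1  [8,9]=1
  size 3 → [3,8,9]=1  [5,6,9]=1  [6,7,9]=2  [6,8,9]=2  [7,8,9]=2
  size 4 → [3,6,8,9]=3  [3,7,8,9]=3  [5,6,7,9]=3  [5,6,8,9]=3  [6,7,8,9]=6
  size 5 → [3,5,6,8,9]=6  [3,6,7,8,9]=12  [4,5,6,7,9]=3  [5,6,7,8,9]=12
  size 6 → [2,4,5,6,7,9]=3  [3,5,6,7,8,9]=30  [4,5,6,7,8,9]=15
  size 7 → [1,2,4,5,6,7,9]=3  [2,4,5,6,7,8,9]=18  [3,4,5,6,7,8,9]=45
  size 8 → [0,1,2,4,5,6,7,9]=3  [1,2,4,5,6,7,8,9]=21  [2,3,4,5,6,7,8,9]=63
  first=0(a) contributes 84
  first=3(o) contributes 24
|[w]| = 108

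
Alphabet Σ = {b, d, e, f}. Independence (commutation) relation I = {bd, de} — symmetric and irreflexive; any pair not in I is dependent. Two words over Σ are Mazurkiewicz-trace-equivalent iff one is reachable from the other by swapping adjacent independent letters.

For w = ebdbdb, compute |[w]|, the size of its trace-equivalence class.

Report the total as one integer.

15

piece 0:e — minimal
piece 1:b rests on {0:e}
piece 2:d — minimal
piece 3:b rests on {1:b}
piece 4:d rests on {2:d}
piece 5:b rests on {3:b}
minimal pieces: {0:e, 2:d}
ways to finish when only these pieces remain (= sum over removing one remaining piece with nothing left below it):
  1 left: {4}→1  {5}→1
  2 left: {2,4}→1  {3,5}→1  {4,5}→2
  3 left: {1,3,5}→1  {2,4,5}→3  {3,4,5}→3
  4 left: {0,1,3,5}→1  {1,3,4,5}→4  {2,3,4,5}→6
  placing 0:e first → 10 extensions
  placing 2:d first → 5 extensions
total linear extensions = 15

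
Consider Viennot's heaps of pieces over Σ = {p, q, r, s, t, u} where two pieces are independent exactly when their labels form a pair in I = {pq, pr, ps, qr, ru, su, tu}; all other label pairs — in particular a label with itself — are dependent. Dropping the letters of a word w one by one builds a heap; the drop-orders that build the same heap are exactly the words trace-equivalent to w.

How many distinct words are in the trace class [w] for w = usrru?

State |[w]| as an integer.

10

0(u) covers ∅
1(s) covers ∅
2(r) covers 1:s
3(r) covers 2:r
4(u) covers 0:u
floor of heap: 0:u, 1:s
completions by unplaced set U, small U first (add the entries for U minus each lowest piece of U):
  |U|=1: {3}:1  {4}:1
  |U|=2: {0,4}:1  {2,3}:1  {3,4}:2
  |U|=3: {0,3,4}:3  {1,2,3}:1  {2,3,4}:3
  start at 0(u): 4
  start at 1(s): 6
sum over floor = 10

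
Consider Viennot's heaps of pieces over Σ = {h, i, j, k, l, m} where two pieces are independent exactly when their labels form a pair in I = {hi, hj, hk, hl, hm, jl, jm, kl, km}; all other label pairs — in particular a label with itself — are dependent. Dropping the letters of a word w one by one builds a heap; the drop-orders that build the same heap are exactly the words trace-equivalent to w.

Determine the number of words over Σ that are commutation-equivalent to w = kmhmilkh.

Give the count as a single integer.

piece 0:k — minimal
piece 1:m — minimal
piece 2:h — minimal
piece 3:m rests on {1:m}
piece 4:i rests on {0:k, 3:m}
piece 5:l rests on {4:i}
piece 6:k rests on {4:i}
piece 7:h rests on {2:h}
minimal pieces: {0:k, 1:m, 2:h}
ways to finish when only these pieces remain (= sum over removing one remaining piece with nothing left below it):
  1 left: {5}→1  {6}→1  {7}→1
  2 left: {2,7}→1  {5,6}→2  {5,7}→2  {6,7}→2
  3 left: {2,5,7}→3  {2,6,7}→3  {4,5,6}→2  {5,6,7}→6
  4 left: {0,4,5,6}→2  {2,5,6,7}→12  {3,4,5,6}→2  {4,5,6,7}→8
  5 left: {0,3,4,5,6}→4  {0,4,5,6,7}→10  {1,3,4,5,6}→2  {2,4,5,6,7}→20  {3,4,5,6,7}→10
  6 left: {0,1,3,4,5,6}→6  {0,2,4,5,6,7}→30  {0,3,4,5,6,7}→24  {1,3,4,5,6,7}→12  {2,3,4,5,6,7}→30
  placing 0:k first → 42 extensions
  placing 1:m first → 84 extensions
  placing 2:h first → 42 extensions
total linear extensions = 168

168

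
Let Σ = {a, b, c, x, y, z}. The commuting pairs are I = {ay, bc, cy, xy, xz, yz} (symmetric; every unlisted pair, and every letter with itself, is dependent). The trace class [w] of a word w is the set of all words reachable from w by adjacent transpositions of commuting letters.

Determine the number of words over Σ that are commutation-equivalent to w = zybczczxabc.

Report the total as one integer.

0(z) covers ∅
1(y) covers ∅
2(b) covers 0:z, 1:y
3(c) covers 0:z
4(z) covers 2:b, 3:c
5(c) covers 4:z
6(z) covers 5:c
7(x) covers 5:c
8(a) covers 6:z, 7:x
9(b) covers 8:a
10(c) covers 8:a
floor of heap: 0:z, 1:y
completions by unplaced set U, small U first (add the entries for U minus each lowest piece of U):
  |U|=1: {9}:1  {10}:1
  |U|=2: {9,10}:2
  |U|=3: {8,9,10}:2
  |U|=4: {6,8,9,10}:2  {7,8,9,10}:2
  |U|=5: {6,7,8,9,10}:4
  |U|=6: {5,6,7,8,9,10}:4
  |U|=7: {4,5,6,7,8,9,10}:4
  |U|=8: {2,4,5,6,7,8,9,10}:4  {3,4,5,6,7,8,9,10}:4
  |U|=9: {1,2,4,5,6,7,8,9,10}:4  {2,3,4,5,6,7,8,9,10}:8
  start at 0(z): 12
  start at 1(y): 8
sum over floor = 20

20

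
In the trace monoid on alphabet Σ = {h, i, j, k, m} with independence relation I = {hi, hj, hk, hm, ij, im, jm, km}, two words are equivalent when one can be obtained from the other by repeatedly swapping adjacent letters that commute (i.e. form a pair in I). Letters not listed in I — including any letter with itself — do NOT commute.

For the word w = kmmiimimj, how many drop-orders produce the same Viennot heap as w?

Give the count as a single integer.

504

piece 0:k — minimal
piece 1:m — minimal
piece 2:m rests on {1:m}
piece 3:i rests on {0:k}
piece 4:i rests on {3:i}
piece 5:m rests on {2:m}
piece 6:i rests on {4:i}
piece 7:m rests on {5:m}
piece 8:j rests on {0:k}
minimal pieces: {0:k, 1:m}
ways to finish when only these pieces remain (= sum over removing one remaining piece with nothing left below it):
  1 left: {6}→1  {7}→1  {8}→1
  2 left: {4,6}→1  {5,7}→1  {6,7}→2  {6,8}→2  {7,8}→2
  3 left: {2,5,7}→1  {3,4,6}→1  {4,6,7}→3  {4,6,8}→3  {5,6,7}→3  {5,7,8}→3  {6,7,8}→6
  4 left: {1,2,5,7}→1  {2,5,6,7}→4  {2,5,7,8}→4  {3,4,6,7}→4  {3,4,6,8}→4  {4,5,6,7}→6  {4,6,7,8}→12  {5,6,7,8}→12
  5 left: {0,3,4,6,8}→4  {1,2,5,6,7}→5  {1,2,5,7,8}→5  {2,4,5,6,7}→10  {2,5,6,7,8}→20  {3,4,5,6,7}→10  {3,4,6,7,8}→20  {4,5,6,7,8}→30
  6 left: {0,3,4,6,7,8}→24  {1,2,4,5,6,7}→15  {1,2,5,6,7,8}→30  {2,3,4,5,6,7}→20  {2,4,5,6,7,8}→60  {3,4,5,6,7,8}→60
  7 left: {0,3,4,5,6,7,8}→84  {1,2,3,4,5,6,7}→35  {1,2,4,5,6,7,8}→105  {2,3,4,5,6,7,8}→140
  placing 0:k first → 280 extensions
  placing 1:m first → 224 extensions
total linear extensions = 504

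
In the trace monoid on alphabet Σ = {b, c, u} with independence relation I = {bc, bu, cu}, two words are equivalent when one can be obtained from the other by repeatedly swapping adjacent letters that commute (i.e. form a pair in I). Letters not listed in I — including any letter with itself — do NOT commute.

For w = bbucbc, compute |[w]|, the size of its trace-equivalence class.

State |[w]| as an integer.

0(b) covers ∅
1(b) covers 0:b
2(u) covers ∅
3(c) covers ∅
4(b) covers 1:b
5(c) covers 3:c
floor of heap: 0:b, 2:u, 3:c
completions by unplaced set U, small U first (add the entries for U minus each lowest piece of U):
  |U|=1: {2}:1  {4}:1  {5}:1
  |U|=2: {1,4}:1  {2,4}:2  {2,5}:2  {3,5}:1  {4,5}:2
  |U|=3: {0,1,4}:1  {1,2,4}:3  {1,4,5}:3  {2,3,5}:3  {2,4,5}:6  {3,4,5}:3
  |U|=4: {0,1,2,4}:4  {0,1,4,5}:4  {1,2,4,5}:12  {1,3,4,5}:6  {2,3,4,5}:12
  start at 0(b): 30
  start at 2(u): 10
  start at 3(c): 20
sum over floor = 60

60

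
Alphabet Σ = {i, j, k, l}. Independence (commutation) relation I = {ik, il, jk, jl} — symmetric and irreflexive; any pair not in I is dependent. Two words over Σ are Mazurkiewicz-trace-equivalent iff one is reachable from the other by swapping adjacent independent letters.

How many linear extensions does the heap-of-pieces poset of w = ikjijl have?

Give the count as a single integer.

0(i) covers ∅
1(k) covers ∅
2(j) covers 0:i
3(i) covers 2:j
4(j) covers 3:i
5(l) covers 1:k
floor of heap: 0:i, 1:k
completions by unplaced set U, small U first (add the entries for U minus each lowest piece of U):
  |U|=1: {4}:1  {5}:1
  |U|=2: {1,5}:1  {3,4}:1  {4,5}:2
  |U|=3: {1,4,5}:3  {2,3,4}:1  {3,4,5}:3
  |U|=4: {0,2,3,4}:1  {1,3,4,5}:6  {2,3,4,5}:4
  start at 0(i): 10
  start at 1(k): 5
sum over floor = 15

15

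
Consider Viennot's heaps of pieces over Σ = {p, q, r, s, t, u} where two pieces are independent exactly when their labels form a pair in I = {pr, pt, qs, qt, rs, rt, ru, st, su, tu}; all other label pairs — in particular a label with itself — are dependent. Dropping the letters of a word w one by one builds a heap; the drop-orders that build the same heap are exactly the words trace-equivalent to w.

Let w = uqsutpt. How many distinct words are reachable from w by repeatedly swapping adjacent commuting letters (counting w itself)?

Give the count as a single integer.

0(u) covers ∅
1(q) covers 0:u
2(s) covers ∅
3(u) covers 1:q
4(t) covers ∅
5(p) covers 2:s, 3:u
6(t) covers 4:t
floor of heap: 0:u, 2:s, 4:t
completions by unplaced set U, small U first (add the entries for U minus each lowest piece of U):
  |U|=1: {5}:1  {6}:1
  |U|=2: {2,5}:1  {3,5}:1  {4,6}:1  {5,6}:2
  |U|=3: {1,3,5}:1  {2,3,5}:2  {2,5,6}:3  {3,5,6}:3  {4,5,6}:3
  |U|=4: {0,1,3,5}:1  {1,2,3,5}:3  {1,3,5,6}:4  {2,3,5,6}:8  {2,4,5,6}:6  {3,4,5,6}:6
  |U|=5: {0,1,2,3,5}:4  {0,1,3,5,6}:5  {1,2,3,5,6}:15  {1,3,4,5,6}:10  {2,3,4,5,6}:20
  start at 0(u): 45
  start at 2(s): 15
  start at 4(t): 24
sum over floor = 84

84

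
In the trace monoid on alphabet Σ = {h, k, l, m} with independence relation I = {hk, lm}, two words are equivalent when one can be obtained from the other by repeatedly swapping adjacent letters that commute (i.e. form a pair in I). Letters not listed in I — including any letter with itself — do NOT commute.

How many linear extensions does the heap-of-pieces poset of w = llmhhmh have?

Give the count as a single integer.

drop 0:l onto floor
drop 1:l onto {0:l}
drop 2:m onto floor
drop 3:h onto {1:l, 2:m}
drop 4:h onto {3:h}
drop 5:m onto {4:h}
drop 6:h onto {5:m}
ground layer = {0:l, 2:m}
drop-orders for the pieces not yet dropped (sum over which currently-grounded one goes next):
  1 to go: {6} 1
  2 to go: {5,6} 1
  3 to go: {4,5,6} 1
  4 to go: {3,4,5,6} 1
  5 to go: {1,3,4,5,6} 1  {2,3,4,5,6} 1
  if 0:l drops first: 2 orders
  if 2:m drops first: 1 orders
heap linearizations: 3

3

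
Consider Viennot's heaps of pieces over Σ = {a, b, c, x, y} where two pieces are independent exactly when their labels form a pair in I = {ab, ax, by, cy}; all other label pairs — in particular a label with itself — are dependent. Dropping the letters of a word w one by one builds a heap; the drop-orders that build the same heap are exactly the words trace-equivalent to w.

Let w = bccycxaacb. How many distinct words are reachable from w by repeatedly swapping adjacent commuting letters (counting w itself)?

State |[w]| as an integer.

0(b) covers ∅
1(c) covers 0:b
2(c) covers 1:c
3(y) covers ∅
4(c) covers 2:c
5(x) covers 3:y, 4:c
6(a) covers 3:y, 4:c
7(a) covers 6:a
8(c) covers 5:x, 7:a
9(b) covers 8:c
floor of heap: 0:b, 3:y
completions by unplaced set U, small U first (add the entries for U minus each lowest piece of U):
  |U|=1: {9}:1
  |U|=2: {8,9}:1
  |U|=3: {5,8,9}:1  {7,8,9}:1
  |U|=4: {5,7,8,9}:2  {6,7,8,9}:1
  |U|=5: {5,6,7,8,9}:3
  |U|=6: {3,5,6,7,8,9}:3  {4,5,6,7,8,9}:3
  |U|=7: {2,4,5,6,7,8,9}:3  {3,4,5,6,7,8,9}:6
  |U|=8: {1,2,4,5,6,7,8,9}:3  {2,3,4,5,6,7,8,9}:9
  start at 0(b): 12
  start at 3(y): 3
sum over floor = 15

15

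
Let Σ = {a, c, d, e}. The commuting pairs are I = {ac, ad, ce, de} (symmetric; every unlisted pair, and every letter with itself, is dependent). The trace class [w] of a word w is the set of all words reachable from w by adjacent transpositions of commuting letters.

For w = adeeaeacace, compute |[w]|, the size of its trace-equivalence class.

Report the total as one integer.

0(a) covers ∅
1(d) covers ∅
2(e) covers 0:a
3(e) covers 2:e
4(a) covers 3:e
5(e) covers 4:a
6(a) covers 5:e
7(c) covers 1:d
8(a) covers 6:a
9(c) covers 7:c
10(e) covers 8:a
floor of heap: 0:a, 1:d
completions by unplaced set U, small U first (add the entries for U minus each lowest piece of U):
  |U|=1: {9}:1  {10}:1
  |U|=2: {7,9}:1  {8,10}:1  {9,10}:2
  |U|=3: {1,7,9}:1  {6,8,10}:1  {7,9,10}:3  {8,9,10}:3
  |U|=4: {1,7,9,10}:4  {5,6,8,10}:1  {6,8,9,10}:4  {7,8,9,10}:6
  |U|=5: {1,7,8,9,10}:10  {4,5,6,8,10}:1  {5,6,8,9,10}:5  {6,7,8,9,10}:10
  |U|=6: {1,6,7,8,9,10}:20  {3,4,5,6,8,10}:1  {4,5,6,8,9,10}:6  {5,6,7,8,9,10}:15
  |U|=7: {1,5,6,7,8,9,10}:35  {2,3,4,5,6,8,10}:1  {3,4,5,6,8,9,10}:7  {4,5,6,7,8,9,10}:21
  |U|=8: {0,2,3,4,5,6,8,10}:1  {1,4,5,6,7,8,9,10}:56  {2,3,4,5,6,8,9,10}:8  {3,4,5,6,7,8,9,10}:28
  |U|=9: {0,2,3,4,5,6,8,9,10}:9  {1,3,4,5,6,7,8,9,10}:84  {2,3,4,5,6,7,8,9,10}:36
  start at 0(a): 120
  start at 1(d): 45
sum over floor = 165

165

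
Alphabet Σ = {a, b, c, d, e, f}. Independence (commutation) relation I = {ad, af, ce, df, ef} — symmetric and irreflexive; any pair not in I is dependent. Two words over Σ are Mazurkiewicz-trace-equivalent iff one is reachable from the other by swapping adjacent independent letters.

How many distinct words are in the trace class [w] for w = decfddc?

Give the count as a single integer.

7

drop 0:d onto floor
drop 1:e onto {0:d}
drop 2:c onto {0:d}
drop 3:f onto {2:c}
drop 4:d onto {1:e, 2:c}
drop 5:d onto {4:d}
drop 6:c onto {3:f, 5:d}
ground layer = {0:d}
drop-orders for the pieces not yet dropped (sum over which currently-grounded one goes next):
  1 to go: {6} 1
  2 to go: {3,6} 1  {5,6} 1
  3 to go: {3,5,6} 2  {4,5,6} 1
  4 to go: {1,4,5,6} 1  {3,4,5,6} 3
  5 to go: {1,3,4,5,6} 4  {2,3,4,5,6} 3
  if 0:d drops first: 7 orders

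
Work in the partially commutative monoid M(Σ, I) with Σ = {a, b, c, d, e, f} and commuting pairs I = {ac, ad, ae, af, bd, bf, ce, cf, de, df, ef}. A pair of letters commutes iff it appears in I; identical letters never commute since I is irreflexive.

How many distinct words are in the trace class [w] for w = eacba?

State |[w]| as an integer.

#0=e has no predecessor
#1=a has no predecessor
#2=c has no predecessor
#3=b depends on [0:e, 1:a, 2:c]
#4=a depends on [3:b]
sources: [0:e, 1:a, 2:c]
N(rest) = Σ N(rest − s) over sources s of rest; N(one piece) = 1:
  size 1 → [4]=1
  size 2 → [3,4]=1
  size 3 → [0,3,4]=1  [1,3,4]=1  [2,3,4]=1
  first=0(e) contributes 2
  first=1(a) contributes 2
  first=2(c) contributes 2
|[w]| = 6

6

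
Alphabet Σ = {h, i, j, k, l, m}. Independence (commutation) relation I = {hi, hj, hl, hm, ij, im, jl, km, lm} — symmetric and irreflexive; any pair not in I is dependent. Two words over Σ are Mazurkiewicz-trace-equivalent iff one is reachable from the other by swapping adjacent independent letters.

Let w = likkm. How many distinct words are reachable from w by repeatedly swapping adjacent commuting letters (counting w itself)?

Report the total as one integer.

5

drop 0:l onto floor
drop 1:i onto {0:l}
drop 2:k onto {1:i}
drop 3:k onto {2:k}
drop 4:m onto floor
ground layer = {0:l, 4:m}
drop-orders for the pieces not yet dropped (sum over which currently-grounded one goes next):
  1 to go: {3} 1  {4} 1
  2 to go: {2,3} 1  {3,4} 2
  3 to go: {1,2,3} 1  {2,3,4} 3
  if 0:l drops first: 4 orders
  if 4:m drops first: 1 orders
heap linearizations: 5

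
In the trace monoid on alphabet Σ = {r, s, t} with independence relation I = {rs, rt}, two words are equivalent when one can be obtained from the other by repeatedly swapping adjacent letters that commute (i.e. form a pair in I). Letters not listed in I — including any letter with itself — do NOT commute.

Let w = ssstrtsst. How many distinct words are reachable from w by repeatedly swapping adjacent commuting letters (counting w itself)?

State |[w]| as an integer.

9

0(s) covers ∅
1(s) covers 0:s
2(s) covers 1:s
3(t) covers 2:s
4(r) covers ∅
5(t) covers 3:t
6(s) covers 5:t
7(s) covers 6:s
8(t) covers 7:s
floor of heap: 0:s, 4:r
completions by unplaced set U, small U first (add the entries for U minus each lowest piece of U):
  |U|=1: {4}:1  {8}:1
  |U|=2: {4,8}:2  {7,8}:1
  |U|=3: {4,7,8}:3  {6,7,8}:1
  |U|=4: {4,6,7,8}:4  {5,6,7,8}:1
  |U|=5: {3,5,6,7,8}:1  {4,5,6,7,8}:5
  |U|=6: {2,3,5,6,7,8}:1  {3,4,5,6,7,8}:6
  |U|=7: {1,2,3,5,6,7,8}:1  {2,3,4,5,6,7,8}:7
  start at 0(s): 8
  start at 4(r): 1
sum over floor = 9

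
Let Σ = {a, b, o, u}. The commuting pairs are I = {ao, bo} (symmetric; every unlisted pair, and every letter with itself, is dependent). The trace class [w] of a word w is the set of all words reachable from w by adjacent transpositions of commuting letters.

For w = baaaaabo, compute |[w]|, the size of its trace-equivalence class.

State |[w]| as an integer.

8

0(b) covers ∅
1(a) covers 0:b
2(a) covers 1:a
3(a) covers 2:a
4(a) covers 3:a
5(a) covers 4:a
6(b) covers 5:a
7(o) covers ∅
floor of heap: 0:b, 7:o
completions by unplaced set U, small U first (add the entries for U minus each lowest piece of U):
  |U|=1: {6}:1  {7}:1
  |U|=2: {5,6}:1  {6,7}:2
  |U|=3: {4,5,6}:1  {5,6,7}:3
  |U|=4: {3,4,5,6}:1  {4,5,6,7}:4
  |U|=5: {2,3,4,5,6}:1  {3,4,5,6,7}:5
  |U|=6: {1,2,3,4,5,6}:1  {2,3,4,5,6,7}:6
  start at 0(b): 7
  start at 7(o): 1
sum over floor = 8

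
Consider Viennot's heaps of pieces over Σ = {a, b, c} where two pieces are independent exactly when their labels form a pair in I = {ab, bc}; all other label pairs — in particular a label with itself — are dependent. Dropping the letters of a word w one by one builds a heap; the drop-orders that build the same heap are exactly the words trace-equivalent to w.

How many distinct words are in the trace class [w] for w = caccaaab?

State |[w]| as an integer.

piece 0:c — minimal
piece 1:a rests on {0:c}
piece 2:c rests on {1:a}
piece 3:c rests on {2:c}
piece 4:a rests on {3:c}
piece 5:a rests on {4:a}
piece 6:a rests on {5:a}
piece 7:b — minimal
minimal pieces: {0:c, 7:b}
ways to finish when only these pieces remain (= sum over removing one remaining piece with nothing left below it):
  1 left: {6}→1  {7}→1
  2 left: {5,6}→1  {6,7}→2
  3 left: {4,5,6}→1  {5,6,7}→3
  4 left: {3,4,5,6}→1  {4,5,6,7}→4
  5 left: {2,3,4,5,6}→1  {3,4,5,6,7}→5
  6 left: {1,2,3,4,5,6}→1  {2,3,4,5,6,7}→6
  placing 0:c first → 7 extensions
  placing 7:b first → 1 extensions
total linear extensions = 8

8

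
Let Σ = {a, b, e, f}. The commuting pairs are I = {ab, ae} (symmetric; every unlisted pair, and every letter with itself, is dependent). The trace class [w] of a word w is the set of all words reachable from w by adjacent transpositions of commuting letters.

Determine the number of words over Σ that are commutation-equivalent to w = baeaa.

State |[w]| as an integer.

piece 0:b — minimal
piece 1:a — minimal
piece 2:e rests on {0:b}
piece 3:a rests on {1:a}
piece 4:a rests on {3:a}
minimal pieces: {0:b, 1:a}
ways to finish when only these pieces remain (= sum over removing one remaining piece with nothing left below it):
  1 left: {2}→1  {4}→1
  2 left: {0,2}→1  {2,4}→2  {3,4}→1
  3 left: {0,2,4}→3  {1,3,4}→1  {2,3,4}→3
  placing 0:b first → 4 extensions
  placing 1:a first → 6 extensions
total linear extensions = 10

10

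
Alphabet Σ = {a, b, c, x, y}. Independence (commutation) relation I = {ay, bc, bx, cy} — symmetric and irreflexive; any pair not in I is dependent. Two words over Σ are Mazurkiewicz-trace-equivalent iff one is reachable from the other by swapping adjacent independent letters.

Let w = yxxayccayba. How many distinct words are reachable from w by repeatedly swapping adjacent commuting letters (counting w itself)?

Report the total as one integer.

piece 0:y — minimal
piece 1:x rests on {0:y}
piece 2:x rests on {1:x}
piece 3:a rests on {2:x}
piece 4:y rests on {2:x}
piece 5:c rests on {3:a}
piece 6:c rests on {5:c}
piece 7:a rests on {6:c}
piece 8:y rests on {4:y}
piece 9:b rests on {7:a, 8:y}
piece 10:a rests on {9:b}
minimal pieces: {0:y}
ways to finish when only these pieces remain (= sum over removing one remaining piece with nothing left below it):
  1 left: {10}→1
  2 left: {9,10}→1
  3 left: {7,9,10}→1  {8,9,10}→1
  4 left: {4,8,9,10}→1  {6,7,9,10}→1  {7,8,9,10}→2
  5 left: {4,7,8,9,10}→3  {5,6,7,9,10}→1  {6,7,8,9,10}→3
  6 left: {3,5,6,7,9,10}→1  {4,6,7,8,9,10}→6  {5,6,7,8,9,10}→4
  7 left: {3,5,6,7,8,9,10}→5  {4,5,6,7,8,9,10}→10
  8 left: {3,4,5,6,7,8,9,10}→15
  9 left: {2,3,4,5,6,7,8,9,10}→15
  placing 0:y first → 15 extensions

15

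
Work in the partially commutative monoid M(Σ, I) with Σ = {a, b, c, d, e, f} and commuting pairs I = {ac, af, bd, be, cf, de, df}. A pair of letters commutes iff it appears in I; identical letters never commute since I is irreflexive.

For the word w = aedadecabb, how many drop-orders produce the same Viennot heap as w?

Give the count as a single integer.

8

#0=a has no predecessor
#1=e depends on [0:a]
#2=d depends on [0:a]
#3=a depends on [1:e, 2:d]
#4=d depends on [3:a]
#5=e depends on [3:a]
#6=c depends on [4:d, 5:e]
#7=a depends on [4:d, 5:e]
#8=b depends on [6:c, 7:a]
#9=b depends on [8:b]
sources: [0:a]
N(rest) = Σ N(rest − s) over sources s of rest; N(one piece) = 1:
  size 1 → [9]=1
  size 2 → [8,9]=1
  size 3 → [6,8,9]=1  [7,8,9]=1
  size 4 → [6,7,8,9]=2
  size 5 → [4,6,7,8,9]=2  [5,6,7,8,9]=2
  size 6 → [4,5,6,7,8,9]=4
  size 7 → [3,4,5,6,7,8,9]=4
  size 8 → [1,3,4,5,6,7,8,9]=4  [2,3,4,5,6,7,8,9]=4
  first=0(a) contributes 8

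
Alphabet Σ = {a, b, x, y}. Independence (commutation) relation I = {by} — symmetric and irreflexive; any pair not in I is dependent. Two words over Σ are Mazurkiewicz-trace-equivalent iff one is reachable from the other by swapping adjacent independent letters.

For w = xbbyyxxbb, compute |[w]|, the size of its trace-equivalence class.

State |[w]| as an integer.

#0=x has no predecessor
#1=b depends on [0:x]
#2=b depends on [1:b]
#3=y depends on [0:x]
#4=y depends on [3:y]
#5=x depends on [2:b, 4:y]
#6=x depends on [5:x]
#7=b depends on [6:x]
#8=b depends on [7:b]
sources: [0:x]
N(rest) = Σ N(rest − s) over sources s of rest; N(one piece) = 1:
  size 1 → [8]=1
  size 2 → [7,8]=1
  size 3 → [6,7,8]=1
  size 4 → [5,6,7,8]=1
  size 5 → [2,5,6,7,8]=1  [4,5,6,7,8]=1
  size 6 → [1,2,5,6,7,8]=1  [2,4,5,6,7,8]=2  [3,4,5,6,7,8]=1
  size 7 → [1,2,4,5,6,7,8]=3  [2,3,4,5,6,7,8]=3
  first=0(x) contributes 6

6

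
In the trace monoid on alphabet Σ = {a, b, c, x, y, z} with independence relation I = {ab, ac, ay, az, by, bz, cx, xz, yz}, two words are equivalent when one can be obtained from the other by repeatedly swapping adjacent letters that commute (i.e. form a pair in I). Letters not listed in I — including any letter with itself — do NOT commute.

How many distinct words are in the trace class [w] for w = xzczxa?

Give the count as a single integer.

20

#0=x has no predecessor
#1=z has no predecessor
#2=c depends on [1:z]
#3=z depends on [2:c]
#4=x depends on [0:x]
#5=a depends on [4:x]
sources: [0:x, 1:z]
N(rest) = Σ N(rest − s) over sources s of rest; N(one piece) = 1:
  size 1 → [3]=1  [5]=1
  size 2 → [2,3]=1  [3,5]=2  [4,5]=1
  size 3 → [0,4,5]=1  [1,2,3]=1  [2,3,5]=3  [3,4,5]=3
  size 4 → [0,3,4,5]=4  [1,2,3,5]=4  [2,3,4,5]=6
  first=0(x) contributes 10
  first=1(z) contributes 10
|[w]| = 20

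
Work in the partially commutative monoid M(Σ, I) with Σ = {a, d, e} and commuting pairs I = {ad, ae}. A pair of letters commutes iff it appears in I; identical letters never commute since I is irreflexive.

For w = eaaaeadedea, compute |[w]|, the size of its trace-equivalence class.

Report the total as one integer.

462

piece 0:e — minimal
piece 1:a — minimal
piece 2:a rests on {1:a}
piece 3:a rests on {2:a}
piece 4:e rests on {0:e}
piece 5:a rests on {3:a}
piece 6:d rests on {4:e}
piece 7:e rests on {6:d}
piece 8:d rests on {7:e}
piece 9:e rests on {8:d}
piece 10:a rests on {5:a}
minimal pieces: {0:e, 1:a}
ways to finish when only these pieces remain (= sum over removing one remaining piece with nothing left below it):
  1 left: {9}→1  {10}→1
  2 left: {5,10}→1  {8,9}→1  {9,10}→2
  3 left: {3,5,10}→1  {5,9,10}→3  {7,8,9}→1  {8,9,10}→3
  4 left: {2,3,5,10}→1  {3,5,9,10}→4  {5,8,9,10}→6  {6,7,8,9}→1  {7,8,9,10}→4
  5 left: {1,2,3,5,10}→1  {2,3,5,9,10}→5  {3,5,8,9,10}→10  {4,6,7,8,9}→1  {5,7,8,9,10}→10  {6,7,8,9,10}→5
  6 left: {0,4,6,7,8,9}→1  {1,2,3,5,9,10}→6  {2,3,5,8,9,10}→15  {3,5,7,8,9,10}→20  {4,6,7,8,9,10}→6  {5,6,7,8,9,10}→15
  7 left: {0,4,6,7,8,9,10}→7  {1,2,3,5,8,9,10}→21  {2,3,5,7,8,9,10}→35  {3,5,6,7,8,9,10}→35  {4,5,6,7,8,9,10}→21
  8 left: {0,4,5,6,7,8,9,10}→28  {1,2,3,5,7,8,9,10}→56  {2,3,5,6,7,8,9,10}→70  {3,4,5,6,7,8,9,10}→56
  9 left: {0,3,4,5,6,7,8,9,10}→84  {1,2,3,5,6,7,8,9,10}→126  {2,3,4,5,6,7,8,9,10}→126
  placing 0:e first → 252 extensions
  placing 1:a first → 210 extensions
total linear extensions = 462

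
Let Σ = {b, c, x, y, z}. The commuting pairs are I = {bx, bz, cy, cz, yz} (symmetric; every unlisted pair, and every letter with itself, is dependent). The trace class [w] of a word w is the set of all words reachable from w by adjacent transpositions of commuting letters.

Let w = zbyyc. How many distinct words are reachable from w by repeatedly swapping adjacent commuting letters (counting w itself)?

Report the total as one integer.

piece 0:z — minimal
piece 1:b — minimal
piece 2:y rests on {1:b}
piece 3:y rests on {2:y}
piece 4:c rests on {1:b}
minimal pieces: {0:z, 1:b}
ways to finish when only these pieces remain (= sum over removing one remaining piece with nothing left below it):
  1 left: {0}→1  {3}→1  {4}→1
  2 left: {0,3}→2  {0,4}→2  {2,3}→1  {3,4}→2
  3 left: {0,2,3}→3  {0,3,4}→6  {2,3,4}→3
  placing 0:z first → 3 extensions
  placing 1:b first → 12 extensions
total linear extensions = 15

15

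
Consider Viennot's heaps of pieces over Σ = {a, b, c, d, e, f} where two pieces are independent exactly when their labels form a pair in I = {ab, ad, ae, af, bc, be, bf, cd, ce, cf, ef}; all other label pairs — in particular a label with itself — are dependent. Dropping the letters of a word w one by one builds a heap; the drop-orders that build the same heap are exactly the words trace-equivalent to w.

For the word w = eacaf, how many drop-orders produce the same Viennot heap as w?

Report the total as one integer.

0(e) covers ∅
1(a) covers ∅
2(c) covers 1:a
3(a) covers 2:c
4(f) covers ∅
floor of heap: 0:e, 1:a, 4:f
completions by unplaced set U, small U first (add the entries for U minus each lowest piece of U):
  |U|=1: {0}:1  {3}:1  {4}:1
  |U|=2: {0,3}:2  {0,4}:2  {2,3}:1  {3,4}:2
  |U|=3: {0,2,3}:3  {0,3,4}:6  {1,2,3}:1  {2,3,4}:3
  start at 0(e): 4
  start at 1(a): 12
  start at 4(f): 4
sum over floor = 20

20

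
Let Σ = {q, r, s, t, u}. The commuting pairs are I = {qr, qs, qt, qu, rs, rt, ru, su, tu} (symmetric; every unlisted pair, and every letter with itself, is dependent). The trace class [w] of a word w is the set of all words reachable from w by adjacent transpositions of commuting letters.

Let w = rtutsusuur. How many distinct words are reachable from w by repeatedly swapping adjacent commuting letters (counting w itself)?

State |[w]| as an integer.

0(r) covers ∅
1(t) covers ∅
2(u) covers ∅
3(t) covers 1:t
4(s) covers 3:t
5(u) covers 2:u
6(s) covers 4:s
7(u) covers 5:u
8(u) covers 7:u
9(r) covers 0:r
floor of heap: 0:r, 1:t, 2:u
completions by unplaced set U, small U first (add the entries for U minus each lowest piece of U):
  |U|=1: {6}:1  {8}:1  {9}:1
  |U|=2: {0,9}:1  {4,6}:1  {6,8}:2  {6,9}:2  {7,8}:1  {8,9}:2
  |U|=3: {0,6,9}:3  {0,8,9}:3  {3,4,6}:1  {4,6,8}:3  {4,6,9}:3  {5,7,8}:1  {6,7,8}:3  {6,8,9}:6  {7,8,9}:3
  |U|=4: {0,4,6,9}:6  {0,6,8,9}:12  {0,7,8,9}:6  {1,3,4,6}:1  {2,5,7,8}:1  {3,4,6,8}:4  {3,4,6,9}:4  {4,6,7,8}:6  {4,6,8,9}:12  {5,6,7,8}:4  {5,7,8,9}:4  {6,7,8,9}:12
  |U|=5: {0,3,4,6,9}:10  {0,4,6,8,9}:30  {0,5,7,8,9}:10  {0,6,7,8,9}:30  {1,3,4,6,8}:5  {1,3,4,6,9}:5  {2,5,6,7,8}:5  {2,5,7,8,9}:5  {3,4,6,7,8}:10  {3,4,6,8,9}:20  {4,5,6,7,8}:10  {4,6,7,8,9}:30  {5,6,7,8,9}:20
  |U|=6: {0,1,3,4,6,9}:15  {0,2,5,7,8,9}:15  {0,3,4,6,8,9}:60  {0,4,6,7,8,9}:90  {0,5,6,7,8,9}:60  {1,3,4,6,7,8}:15  {1,3,4,6,8,9}:30  {2,4,5,6,7,8}:15  {2,5,6,7,8,9}:30  {3,4,5,6,7,8}:20  {3,4,6,7,8,9}:60  {4,5,6,7,8,9}:60
  |U|=7: {0,1,3,4,6,8,9}:105  {0,2,5,6,7,8,9}:105  {0,3,4,6,7,8,9}:210  {0,4,5,6,7,8,9}:210  {1,3,4,5,6,7,8}:35  {1,3,4,6,7,8,9}:105  {2,3,4,5,6,7,8}:35  {2,4,5,6,7,8,9}:105  {3,4,5,6,7,8,9}:140
  |U|=8: {0,1,3,4,6,7,8,9}:420  {0,2,4,5,6,7,8,9}:420  {0,3,4,5,6,7,8,9}:560  {1,2,3,4,5,6,7,8}:70  {1,3,4,5,6,7,8,9}:280  {2,3,4,5,6,7,8,9}:280
  start at 0(r): 630
  start at 1(t): 1260
  start at 2(u): 1260
sum over floor = 3150

3150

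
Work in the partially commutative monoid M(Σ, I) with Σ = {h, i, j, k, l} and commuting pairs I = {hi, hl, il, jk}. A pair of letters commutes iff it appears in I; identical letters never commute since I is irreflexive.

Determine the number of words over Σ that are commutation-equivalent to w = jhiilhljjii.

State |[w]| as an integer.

#0=j has no predecessor
#1=h depends on [0:j]
#2=i depends on [0:j]
#3=i depends on [2:i]
#4=l depends on [0:j]
#5=h depends on [1:h]
#6=l depends on [4:l]
#7=j depends on [3:i, 5:h, 6:l]
#8=j depends on [7:j]
#9=i depends on [8:j]
#10=i depends on [9:i]
sources: [0:j]
N(rest) = Σ N(rest − s) over sources s of rest; N(one piece) = 1:
  size 1 → [10]=1
  size 2 → [9,10]=1
  size 3 → [8,9,10]=1
  size 4 → [7,8,9,10]=1
  size 5 → [3,7,8,9,10]=1  [5,7,8,9,10]=1  [6,7,8,9,10]=1
  size 6 → [1,5,7,8,9,10]=1  [2,3,7,8,9,10]=1  [3,5,7,8,9,10]=2  [3,6,7,8,9,10]=2  [4,6,7,8,9,10]=1  [5,6,7,8,9,10]=2
  size 7 → [1,3,5,7,8,9,10]=3  [1,5,6,7,8,9,10]=3  [2,3,5,7,8,9,10]=3  [2,3,6,7,8,9,10]=3  [3,4,6,7,8,9,10]=3  [3,5,6,7,8,9,10]=6  [4,5,6,7,8,9,10]=3
  size 8 → [1,2,3,5,7,8,9,10]=6  [1,3,5,6,7,8,9,10]=12  [1,4,5,6,7,8,9,10]=6  [2,3,4,6,7,8,9,10]=6  [2,3,5,6,7,8,9,10]=12  [3,4,5,6,7,8,9,10]=12
  size 9 → [1,2,3,5,6,7,8,9,10]=30  [1,3,4,5,6,7,8,9,10]=30  [2,3,4,5,6,7,8,9,10]=30
  first=0(j) contributes 90

90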